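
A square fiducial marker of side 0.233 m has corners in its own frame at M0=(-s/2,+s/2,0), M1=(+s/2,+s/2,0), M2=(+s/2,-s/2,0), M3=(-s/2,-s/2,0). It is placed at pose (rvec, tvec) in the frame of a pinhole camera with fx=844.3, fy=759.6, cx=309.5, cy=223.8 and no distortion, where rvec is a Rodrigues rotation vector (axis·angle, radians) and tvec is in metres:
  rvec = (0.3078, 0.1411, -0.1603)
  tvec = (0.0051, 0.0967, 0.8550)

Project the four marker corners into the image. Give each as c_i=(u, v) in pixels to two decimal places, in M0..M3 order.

Intrinsics K: fx=844.3, fy=759.6, cx=309.5, cy=223.8
Marker side s = 0.233 m; corners in marker frame (Z=0):
  M0 = (-0.1165, +0.1165, 0)
  M1 = (+0.1165, +0.1165, 0)
  M2 = (+0.1165, -0.1165, 0)
  M3 = (-0.1165, -0.1165, 0)
rvec = (0.3078, 0.1411, -0.1603), |rvec| = θ = 0.37463 rad = 21.465°
Rodrigues: sinθ=0.36593, 1−cosθ=0.06936; R = I + sinθ·[k]× + (1−cosθ)·[k]×²:
    [+0.97746 +0.17804 +0.11344]
    [-0.13511 +0.94048 -0.31183]
    [-0.16221 +0.28947 +0.94334]
t = (0.0051, 0.0967, 0.8550) m
M0: Pc = R·M0+t = (-0.08803, +0.22201, +0.90762); u = 844.3·(-0.08803)/0.90762 + 309.5 = 227.6088, v = 759.6·(+0.22201)/0.90762 + 223.8 = 409.6007
M1: Pc = R·M1+t = (+0.13972, +0.19053, +0.86983); u = 844.3·(+0.13972)/0.86983 + 309.5 = 445.1158, v = 759.6·(+0.19053)/0.86983 + 223.8 = 390.1815
M2: Pc = R·M2+t = (+0.09823, -0.02861, +0.80238); u = 844.3·(+0.09823)/0.80238 + 309.5 = 412.8651, v = 759.6·(-0.02861)/0.80238 + 223.8 = 196.7182
M3: Pc = R·M3+t = (-0.12952, +0.00287, +0.84017); u = 844.3·(-0.12952)/0.84017 + 309.5 = 179.3479, v = 759.6·(+0.00287)/0.84017 + 223.8 = 226.3989

c0=(227.61, 409.60) c1=(445.12, 390.18) c2=(412.87, 196.72) c3=(179.35, 226.40)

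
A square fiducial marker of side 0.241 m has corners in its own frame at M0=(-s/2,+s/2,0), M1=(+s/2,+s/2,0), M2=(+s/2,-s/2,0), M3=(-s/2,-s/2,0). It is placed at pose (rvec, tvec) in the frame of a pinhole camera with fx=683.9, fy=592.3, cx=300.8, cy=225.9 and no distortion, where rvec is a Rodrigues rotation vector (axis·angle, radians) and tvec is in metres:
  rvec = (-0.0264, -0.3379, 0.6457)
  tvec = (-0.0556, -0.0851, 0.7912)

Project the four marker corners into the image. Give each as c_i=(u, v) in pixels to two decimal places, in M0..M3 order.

c0=(100.97, 177.63) c1=(270.24, 286.40) c2=(385.89, 148.65) c3=(234.30, 31.30)

Intrinsics K: fx=683.9, fy=592.3, cx=300.8, cy=225.9
Marker side s = 0.241 m; corners in marker frame (Z=0):
  M0 = (-0.1205, +0.1205, 0)
  M1 = (+0.1205, +0.1205, 0)
  M2 = (+0.1205, -0.1205, 0)
  M3 = (-0.1205, -0.1205, 0)
rvec = (-0.0264, -0.3379, 0.6457), |rvec| = θ = 0.72925 rad = 41.783°
Rodrigues: sinθ=0.66631, 1−cosθ=0.25432; R = I + sinθ·[k]× + (1−cosθ)·[k]×²:
    [+0.74601 -0.58571 -0.31689]
    [+0.59424 +0.80028 -0.08022]
    [+0.30058 -0.12846 +0.94506]
t = (-0.0556, -0.0851, 0.7912) m
M0: Pc = R·M0+t = (-0.21607, -0.06027, +0.73950); u = 683.9·(-0.21607)/0.73950 + 300.8 = 100.9738, v = 592.3·(-0.06027)/0.73950 + 225.9 = 177.6253
M1: Pc = R·M1+t = (-0.03628, +0.08294, +0.81194); u = 683.9·(-0.03628)/0.81194 + 300.8 = 270.2384, v = 592.3·(+0.08294)/0.81194 + 225.9 = 286.4031
M2: Pc = R·M2+t = (+0.10487, -0.10993, +0.84290); u = 683.9·(+0.10487)/0.84290 + 300.8 = 385.8892, v = 592.3·(-0.10993)/0.84290 + 225.9 = 148.6544
M3: Pc = R·M3+t = (-0.07492, -0.25314, +0.77046); u = 683.9·(-0.07492)/0.77046 + 300.8 = 234.3001, v = 592.3·(-0.25314)/0.77046 + 225.9 = 31.2961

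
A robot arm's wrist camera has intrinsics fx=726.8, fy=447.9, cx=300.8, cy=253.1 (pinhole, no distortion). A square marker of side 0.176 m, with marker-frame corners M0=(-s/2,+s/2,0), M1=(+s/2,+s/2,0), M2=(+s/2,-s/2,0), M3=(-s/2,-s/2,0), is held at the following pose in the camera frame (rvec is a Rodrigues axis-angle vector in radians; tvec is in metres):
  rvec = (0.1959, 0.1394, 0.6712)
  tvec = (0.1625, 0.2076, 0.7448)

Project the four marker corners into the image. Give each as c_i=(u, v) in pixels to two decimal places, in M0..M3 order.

Intrinsics K: fx=726.8, fy=447.9, cx=300.8, cy=253.1
Marker side s = 0.176 m; corners in marker frame (Z=0):
  M0 = (-0.0880, +0.0880, 0)
  M1 = (+0.0880, +0.0880, 0)
  M2 = (+0.0880, -0.0880, 0)
  M3 = (-0.0880, -0.0880, 0)
rvec = (0.1959, 0.1394, 0.6712), |rvec| = θ = 0.71296 rad = 40.850°
Rodrigues: sinθ=0.65408, 1−cosθ=0.24357; R = I + sinθ·[k]× + (1−cosθ)·[k]×²:
    [+0.77482 -0.60268 +0.19089]
    [+0.62885 +0.76574 -0.13489]
    [-0.06488 +0.22455 +0.97230]
t = (0.1625, 0.2076, 0.7448) m
M0: Pc = R·M0+t = (+0.04128, +0.21965, +0.77027); u = 726.8·(+0.04128)/0.77027 + 300.8 = 339.7509, v = 447.9·(+0.21965)/0.77027 + 253.1 = 380.8208
M1: Pc = R·M1+t = (+0.17765, +0.33032, +0.75885); u = 726.8·(+0.17765)/0.75885 + 300.8 = 470.9448, v = 447.9·(+0.33032)/0.75885 + 253.1 = 448.0683
M2: Pc = R·M2+t = (+0.28372, +0.19555, +0.71933); u = 726.8·(+0.28372)/0.71933 + 300.8 = 587.4659, v = 447.9·(+0.19555)/0.71933 + 253.1 = 374.8641
M3: Pc = R·M3+t = (+0.14735, +0.08488, +0.73075); u = 726.8·(+0.14735)/0.73075 + 300.8 = 447.3557, v = 447.9·(+0.08488)/0.73075 + 253.1 = 305.1235

c0=(339.75, 380.82) c1=(470.94, 448.07) c2=(587.47, 374.86) c3=(447.36, 305.12)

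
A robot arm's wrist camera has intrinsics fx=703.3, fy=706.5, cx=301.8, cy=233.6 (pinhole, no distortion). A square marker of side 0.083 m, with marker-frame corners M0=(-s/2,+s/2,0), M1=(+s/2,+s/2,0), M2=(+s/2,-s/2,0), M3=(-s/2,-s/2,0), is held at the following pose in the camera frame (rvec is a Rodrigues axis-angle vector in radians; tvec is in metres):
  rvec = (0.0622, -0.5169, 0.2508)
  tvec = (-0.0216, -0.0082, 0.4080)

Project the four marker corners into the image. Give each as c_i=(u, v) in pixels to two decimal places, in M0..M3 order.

c0=(180.25, 275.13) c1=(306.32, 301.45) c2=(340.72, 169.07) c3=(218.42, 128.71)

Intrinsics K: fx=703.3, fy=706.5, cx=301.8, cy=233.6
Marker side s = 0.083 m; corners in marker frame (Z=0):
  M0 = (-0.0415, +0.0415, 0)
  M1 = (+0.0415, +0.0415, 0)
  M2 = (+0.0415, -0.0415, 0)
  M3 = (-0.0415, -0.0415, 0)
rvec = (0.0622, -0.5169, 0.2508), |rvec| = θ = 0.57789 rad = 33.111°
Rodrigues: sinθ=0.54626, 1−cosθ=0.16238; R = I + sinθ·[k]× + (1−cosθ)·[k]×²:
    [+0.83950 -0.25271 -0.48102]
    [+0.22144 +0.96753 -0.12183]
    [+0.49619 -0.00424 +0.86820]
t = (-0.0216, -0.0082, 0.4080) m
M0: Pc = R·M0+t = (-0.06693, +0.02276, +0.38723); u = 703.3·(-0.06693)/0.38723 + 301.8 = 180.2466, v = 706.5·(+0.02276)/0.38723 + 233.6 = 275.1307
M1: Pc = R·M1+t = (+0.00275, +0.04114, +0.42842); u = 703.3·(+0.00275)/0.42842 + 301.8 = 306.3177, v = 706.5·(+0.04114)/0.42842 + 233.6 = 301.4478
M2: Pc = R·M2+t = (+0.02373, -0.03916, +0.42877); u = 703.3·(+0.02373)/0.42877 + 301.8 = 340.7181, v = 706.5·(-0.03916)/0.42877 + 233.6 = 169.0695
M3: Pc = R·M3+t = (-0.04595, -0.05754, +0.38758); u = 703.3·(-0.04595)/0.38758 + 301.8 = 218.4168, v = 706.5·(-0.05754)/0.38758 + 233.6 = 128.7100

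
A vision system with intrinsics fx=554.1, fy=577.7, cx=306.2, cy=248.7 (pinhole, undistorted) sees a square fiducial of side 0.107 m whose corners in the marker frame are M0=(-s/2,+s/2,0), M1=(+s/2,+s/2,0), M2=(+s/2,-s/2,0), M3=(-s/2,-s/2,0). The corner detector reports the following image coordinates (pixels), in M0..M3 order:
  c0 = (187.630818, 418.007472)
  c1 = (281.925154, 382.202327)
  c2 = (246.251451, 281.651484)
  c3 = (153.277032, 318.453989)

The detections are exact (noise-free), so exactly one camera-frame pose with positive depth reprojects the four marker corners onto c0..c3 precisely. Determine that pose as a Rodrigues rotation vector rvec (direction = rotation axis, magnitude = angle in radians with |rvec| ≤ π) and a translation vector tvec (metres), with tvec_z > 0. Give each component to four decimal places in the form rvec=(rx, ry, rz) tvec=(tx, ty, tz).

Intrinsics K: fx=554.1, fy=577.7, cx=306.2, cy=248.7
Marker side s = 0.107 m; corners in marker frame (Z=0):
  M0 = (-0.0535, +0.0535, 0)
  M1 = (+0.0535, +0.0535, 0)
  M2 = (+0.0535, -0.0535, 0)
  M3 = (-0.0535, -0.0535, 0)
Detected image corners:
  c0 = (187.630818, 418.007472) px
  c1 = (281.925154, 382.202327) px
  c2 = (246.251451, 281.651484) px
  c3 = (153.277032, 318.453989) px
Planar DLT: solve 8×8 A·h = b for H (H[2,2]=1):
  H  [+848.09097 +308.65099 +216.88030]
  H  [-382.76247 +905.16447 +349.97099]
  H  [-0.12412 -0.08533 +1.00000]
B = K⁻¹H; ‖b₁‖=1.715743, ‖b₂‖=1.715743; λ = 2/(‖b₁‖+‖b₂‖) = 0.582838, sign → tz>0 ⇒ λ=+0.582838
r₁ = λ·B[:,0] = (+0.93205,-0.35502,-0.07234); r₂ = λ·B[:,1] = (+0.35214,+0.93462,-0.04973)
r₃ = r₁×r₂ = (+0.08527,+0.02088,+0.99614); SVD([r₁ r₂ r₃]) → R = UVᵀ:
  R  [+0.93205 +0.35214 +0.08527]
  R  [-0.35502 +0.93462 +0.02088]
  R  [-0.07234 -0.04973 +0.99614]
t = (-0.09395, +0.10217, +0.58284) m
tr R = 2.862818; θ = arccos((tr R − 1)/2) = 0.372531 rad = 21.344°
axis k = ((R−Rᵀ)₃₂, (R−Rᵀ)₁₃, (R−Rᵀ)₂₁) / (2 sinθ) = (-0.096999, +0.216519, -0.971448)
rvec = θ·k = (-0.036135, +0.080660, -0.361895)

rvec=(-0.0361, 0.0807, -0.3619) tvec=(-0.0940, 0.1022, 0.5828)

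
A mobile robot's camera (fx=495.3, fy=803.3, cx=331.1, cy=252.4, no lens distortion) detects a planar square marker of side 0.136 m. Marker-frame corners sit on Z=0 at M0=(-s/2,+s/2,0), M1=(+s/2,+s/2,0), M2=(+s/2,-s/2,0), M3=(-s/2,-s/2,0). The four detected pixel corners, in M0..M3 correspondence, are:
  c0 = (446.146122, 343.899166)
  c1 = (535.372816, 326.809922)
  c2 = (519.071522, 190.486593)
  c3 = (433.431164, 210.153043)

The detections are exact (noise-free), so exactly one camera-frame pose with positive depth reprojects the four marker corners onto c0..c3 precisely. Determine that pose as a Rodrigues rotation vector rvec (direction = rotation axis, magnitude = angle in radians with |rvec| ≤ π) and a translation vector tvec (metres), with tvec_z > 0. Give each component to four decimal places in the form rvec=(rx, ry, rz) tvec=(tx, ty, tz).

rvec=(-0.2083, 0.1546, -0.1213) tvec=(0.2418, 0.0140, 0.7891)

Intrinsics K: fx=495.3, fy=803.3, cx=331.1, cy=252.4
Marker side s = 0.136 m; corners in marker frame (Z=0):
  M0 = (-0.0680, +0.0680, 0)
  M1 = (+0.0680, +0.0680, 0)
  M2 = (+0.0680, -0.0680, 0)
  M3 = (-0.0680, -0.0680, 0)
Detected image corners:
  c0 = (446.146122, 343.899166) px
  c1 = (535.372816, 326.809922) px
  c2 = (519.071522, 190.486593) px
  c3 = (433.431164, 210.153043) px
Planar DLT: solve 8×8 A·h = b for H (H[2,2]=1):
  H  [+556.88726 -25.07697 +482.84386]
  H  [-182.81450 +919.89105 +266.69844]
  H  [-0.17738 -0.27217 +1.00000]
B = K⁻¹H; ‖b₁‖=1.267215, ‖b₂‖=1.267215; λ = 2/(‖b₁‖+‖b₂‖) = 0.789132, sign → tz>0 ⇒ λ=+0.789132
r₁ = λ·B[:,0] = (+0.98082,-0.13561,-0.13997); r₂ = λ·B[:,1] = (+0.10362,+0.97115,-0.21478)
r₃ = r₁×r₂ = (+0.16506,+0.19615,+0.96658); SVD([r₁ r₂ r₃]) → R = UVᵀ:
  R  [+0.98082 +0.10362 +0.16506]
  R  [-0.13561 +0.97115 +0.19615]
  R  [-0.13997 -0.21478 +0.96658]
t = (+0.24176, +0.01405, +0.78913) m
tr R = 2.918556; θ = arccos((tr R − 1)/2) = 0.286361 rad = 16.407°
axis k = ((R−Rᵀ)₃₂, (R−Rᵀ)₁₃, (R−Rᵀ)₂₁) / (2 sinθ) = (-0.727407, +0.539953, -0.423473)
rvec = θ·k = (-0.208301, +0.154622, -0.121266)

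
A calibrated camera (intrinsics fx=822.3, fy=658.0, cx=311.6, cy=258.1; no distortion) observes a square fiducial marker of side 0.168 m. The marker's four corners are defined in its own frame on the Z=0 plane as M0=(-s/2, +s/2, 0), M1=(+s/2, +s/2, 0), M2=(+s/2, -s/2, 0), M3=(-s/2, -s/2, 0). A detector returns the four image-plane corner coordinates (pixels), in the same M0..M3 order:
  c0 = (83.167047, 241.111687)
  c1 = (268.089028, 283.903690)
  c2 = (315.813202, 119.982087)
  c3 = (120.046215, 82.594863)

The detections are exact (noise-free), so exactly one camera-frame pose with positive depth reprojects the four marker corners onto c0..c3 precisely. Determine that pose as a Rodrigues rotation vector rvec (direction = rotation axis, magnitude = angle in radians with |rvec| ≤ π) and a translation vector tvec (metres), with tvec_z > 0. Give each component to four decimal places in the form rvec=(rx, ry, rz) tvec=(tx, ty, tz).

Intrinsics K: fx=822.3, fy=658.0, cx=311.6, cy=258.1
Marker side s = 0.168 m; corners in marker frame (Z=0):
  M0 = (-0.0840, +0.0840, 0)
  M1 = (+0.0840, +0.0840, 0)
  M2 = (+0.0840, -0.0840, 0)
  M3 = (-0.0840, -0.0840, 0)
Detected image corners:
  c0 = (83.167047, 241.111687) px
  c1 = (268.089028, 283.903690) px
  c2 = (315.813202, 119.982087) px
  c3 = (120.046215, 82.594863) px
Planar DLT: solve 8×8 A·h = b for H (H[2,2]=1):
  H  [+1079.30880 -196.09503 +194.13191]
  H  [+190.07261 +1010.08891 +183.33670]
  H  [-0.26902 +0.27936 +1.00000]
B = K⁻¹H; ‖b₁‖=1.492879, ‖b₂‖=1.492879; λ = 2/(‖b₁‖+‖b₂‖) = 0.669847, sign → tz>0 ⇒ λ=+0.669847
r₁ = λ·B[:,0] = (+0.94749,+0.26418,-0.18020); r₂ = λ·B[:,1] = (-0.23065,+0.95487,+0.18713)
r₃ = r₁×r₂ = (+0.22150,-0.13574,+0.96567); SVD([r₁ r₂ r₃]) → R = UVᵀ:
  R  [+0.94749 -0.23065 +0.22150]
  R  [+0.26418 +0.95487 -0.13574]
  R  [-0.18020 +0.18713 +0.96567]
t = (-0.09569, -0.07611, +0.66985) m
tr R = 2.868032; θ = arccos((tr R − 1)/2) = 0.365302 rad = 20.930°
axis k = ((R−Rᵀ)₃₂, (R−Rᵀ)₁₃, (R−Rᵀ)₂₁) / (2 sinθ) = (+0.451895, +0.562243, +0.692585)
rvec = θ·k = (+0.165078, +0.205389, +0.253002)

rvec=(0.1651, 0.2054, 0.2530) tvec=(-0.0957, -0.0761, 0.6698)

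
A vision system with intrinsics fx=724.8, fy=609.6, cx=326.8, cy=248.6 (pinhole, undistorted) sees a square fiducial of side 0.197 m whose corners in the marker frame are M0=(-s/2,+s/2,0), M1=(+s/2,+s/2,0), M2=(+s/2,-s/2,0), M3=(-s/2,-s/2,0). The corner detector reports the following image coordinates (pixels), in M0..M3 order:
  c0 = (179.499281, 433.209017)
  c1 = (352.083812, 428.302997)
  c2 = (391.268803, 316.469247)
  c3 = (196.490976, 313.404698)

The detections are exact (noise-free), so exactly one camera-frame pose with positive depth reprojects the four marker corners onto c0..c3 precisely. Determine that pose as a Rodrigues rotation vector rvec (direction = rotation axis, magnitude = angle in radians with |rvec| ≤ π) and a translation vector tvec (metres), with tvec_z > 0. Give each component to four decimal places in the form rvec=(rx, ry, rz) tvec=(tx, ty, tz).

Intrinsics K: fx=724.8, fy=609.6, cx=326.8, cy=248.6
Marker side s = 0.197 m; corners in marker frame (Z=0):
  M0 = (-0.0985, +0.0985, 0)
  M1 = (+0.0985, +0.0985, 0)
  M2 = (+0.0985, -0.0985, 0)
  M3 = (-0.0985, -0.0985, 0)
Detected image corners:
  c0 = (179.499281, 433.209017) px
  c1 = (352.083812, 428.302997) px
  c2 = (391.268803, 316.469247) px
  c3 = (196.490976, 313.404698) px
Planar DLT: solve 8×8 A·h = b for H (H[2,2]=1):
  H  [+1027.92967 +42.25819 +282.12046]
  H  [+126.22333 +836.10348 +376.63821]
  H  [+0.35464 +0.66756 +1.00000]
B = K⁻¹H; ‖b₁‖=1.308834, ‖b₂‖=1.308834; λ = 2/(‖b₁‖+‖b₂‖) = 0.764039, sign → tz>0 ⇒ λ=+0.764039
r₁ = λ·B[:,0] = (+0.96141,+0.04770,+0.27096); r₂ = λ·B[:,1] = (-0.18542,+0.83993,+0.51004)
r₃ = r₁×r₂ = (-0.20326,-0.54060,+0.81636); SVD([r₁ r₂ r₃]) → R = UVᵀ:
  R  [+0.96141 -0.18542 -0.20326]
  R  [+0.04770 +0.83993 -0.54060]
  R  [+0.27096 +0.51004 +0.81636]
t = (-0.04710, +0.16048, +0.76404) m
tr R = 2.617693; θ = arccos((tr R − 1)/2) = 0.628609 rad = 36.017°
axis k = ((R−Rᵀ)₃₂, (R−Rᵀ)₁₃, (R−Rᵀ)₂₁) / (2 sinθ) = (+0.893369, -0.403234, +0.198227)
rvec = θ·k = (+0.561580, -0.253476, +0.124608)

rvec=(0.5616, -0.2535, 0.1246) tvec=(-0.0471, 0.1605, 0.7640)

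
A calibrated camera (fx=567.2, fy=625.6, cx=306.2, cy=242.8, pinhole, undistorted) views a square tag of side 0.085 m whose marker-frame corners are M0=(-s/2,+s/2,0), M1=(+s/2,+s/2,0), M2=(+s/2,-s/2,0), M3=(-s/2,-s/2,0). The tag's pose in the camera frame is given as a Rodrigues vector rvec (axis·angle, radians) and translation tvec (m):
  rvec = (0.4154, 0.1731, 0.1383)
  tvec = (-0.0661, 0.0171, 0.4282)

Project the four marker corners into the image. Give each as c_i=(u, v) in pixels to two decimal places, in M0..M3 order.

Intrinsics K: fx=567.2, fy=625.6, cx=306.2, cy=242.8
Marker side s = 0.085 m; corners in marker frame (Z=0):
  M0 = (-0.0425, +0.0425, 0)
  M1 = (+0.0425, +0.0425, 0)
  M2 = (+0.0425, -0.0425, 0)
  M3 = (-0.0425, -0.0425, 0)
rvec = (0.4154, 0.1731, 0.1383), |rvec| = θ = 0.47079 rad = 26.975°
Rodrigues: sinθ=0.45359, 1−cosθ=0.10879; R = I + sinθ·[k]× + (1−cosθ)·[k]×²:
    [+0.97590 -0.09795 +0.19497]
    [+0.16854 +0.90592 -0.38847]
    [-0.13858 +0.41197 +0.90060]
t = (-0.0661, 0.0171, 0.4282) m
M0: Pc = R·M0+t = (-0.11174, +0.04844, +0.45160); u = 567.2·(-0.11174)/0.45160 + 306.2 = 165.8577, v = 625.6·(+0.04844)/0.45160 + 242.8 = 309.9018
M1: Pc = R·M1+t = (-0.02879, +0.06276, +0.43982); u = 567.2·(-0.02879)/0.43982 + 306.2 = 269.0756, v = 625.6·(+0.06276)/0.43982 + 242.8 = 332.0762
M2: Pc = R·M2+t = (-0.02046, -0.01424, +0.40480); u = 567.2·(-0.02046)/0.40480 + 306.2 = 277.5304, v = 625.6·(-0.01424)/0.40480 + 242.8 = 220.7953
M3: Pc = R·M3+t = (-0.10341, -0.02856, +0.41658); u = 567.2·(-0.10341)/0.41658 + 306.2 = 165.3970, v = 625.6·(-0.02856)/0.41658 + 242.8 = 199.9034

c0=(165.86, 309.90) c1=(269.08, 332.08) c2=(277.53, 220.80) c3=(165.40, 199.90)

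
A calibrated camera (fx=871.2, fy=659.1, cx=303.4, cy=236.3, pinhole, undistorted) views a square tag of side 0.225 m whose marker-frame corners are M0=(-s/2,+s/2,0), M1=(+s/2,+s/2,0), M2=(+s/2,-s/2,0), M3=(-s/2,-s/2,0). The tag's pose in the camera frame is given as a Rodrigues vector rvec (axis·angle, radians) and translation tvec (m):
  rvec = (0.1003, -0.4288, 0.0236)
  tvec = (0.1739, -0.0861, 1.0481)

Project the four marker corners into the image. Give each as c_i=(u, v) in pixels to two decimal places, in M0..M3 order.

Intrinsics K: fx=871.2, fy=659.1, cx=303.4, cy=236.3
Marker side s = 0.225 m; corners in marker frame (Z=0):
  M0 = (-0.1125, +0.1125, 0)
  M1 = (+0.1125, +0.1125, 0)
  M2 = (+0.1125, -0.1125, 0)
  M3 = (-0.1125, -0.1125, 0)
rvec = (0.1003, -0.4288, 0.0236), |rvec| = θ = 0.44101 rad = 25.268°
Rodrigues: sinθ=0.42685, 1−cosθ=0.09568; R = I + sinθ·[k]× + (1−cosθ)·[k]×²:
    [+0.90927 -0.04400 -0.41387]
    [+0.00168 +0.99478 -0.10206]
    [+0.41620 +0.09210 +0.90460]
t = (0.1739, -0.0861, 1.0481) m
M0: Pc = R·M0+t = (+0.06666, +0.02562, +1.01164); u = 871.2·(+0.06666)/1.01164 + 303.4 = 360.8034, v = 659.1·(+0.02562)/1.01164 + 236.3 = 252.9938
M1: Pc = R·M1+t = (+0.27124, +0.02600, +1.10528); u = 871.2·(+0.27124)/1.10528 + 303.4 = 517.1975, v = 659.1·(+0.02600)/1.10528 + 236.3 = 251.8054
M2: Pc = R·M2+t = (+0.28114, -0.19782, +1.08456); u = 871.2·(+0.28114)/1.08456 + 303.4 = 529.2350, v = 659.1·(-0.19782)/1.08456 + 236.3 = 116.0808
M3: Pc = R·M3+t = (+0.07656, -0.19820, +0.99092); u = 871.2·(+0.07656)/0.99092 + 303.4 = 370.7079, v = 659.1·(-0.19820)/0.99092 + 236.3 = 104.4676

c0=(360.80, 252.99) c1=(517.20, 251.81) c2=(529.24, 116.08) c3=(370.71, 104.47)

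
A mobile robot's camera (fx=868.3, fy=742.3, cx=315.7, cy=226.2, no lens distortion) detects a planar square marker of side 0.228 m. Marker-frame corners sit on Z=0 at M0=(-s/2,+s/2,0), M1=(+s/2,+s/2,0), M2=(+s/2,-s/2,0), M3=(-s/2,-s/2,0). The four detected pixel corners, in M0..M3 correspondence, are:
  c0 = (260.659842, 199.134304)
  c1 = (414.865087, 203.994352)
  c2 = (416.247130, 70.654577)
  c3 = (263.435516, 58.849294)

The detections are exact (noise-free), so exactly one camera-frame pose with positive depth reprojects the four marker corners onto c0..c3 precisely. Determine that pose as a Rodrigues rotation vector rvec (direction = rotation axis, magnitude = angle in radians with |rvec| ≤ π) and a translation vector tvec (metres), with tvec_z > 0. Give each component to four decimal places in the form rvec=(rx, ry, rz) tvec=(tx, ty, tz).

rvec=(-0.0430, -0.2807, 0.0203) tvec=(0.0355, -0.1544, 1.2295)

Intrinsics K: fx=868.3, fy=742.3, cx=315.7, cy=226.2
Marker side s = 0.228 m; corners in marker frame (Z=0):
  M0 = (-0.1140, +0.1140, 0)
  M1 = (+0.1140, +0.1140, 0)
  M2 = (+0.1140, -0.1140, 0)
  M3 = (-0.1140, -0.1140, 0)
Detected image corners:
  c0 = (260.659842, 199.134304) px
  c1 = (414.865087, 203.994352) px
  c2 = (416.247130, 70.654577) px
  c3 = (263.435516, 58.849294) px
Planar DLT: solve 8×8 A·h = b for H (H[2,2]=1):
  H  [+749.46350 -21.49806 +340.77405]
  H  [+66.55678 +594.76731 +132.97818]
  H  [+0.22489 -0.03677 +1.00000]
B = K⁻¹H; ‖b₁‖=0.813366, ‖b₂‖=0.813366; λ = 2/(‖b₁‖+‖b₂‖) = 1.229458, sign → tz>0 ⇒ λ=+1.229458
r₁ = λ·B[:,0] = (+0.96066,+0.02598,+0.27649); r₂ = λ·B[:,1] = (-0.01400,+0.99888,-0.04521)
r₃ = r₁×r₂ = (-0.27736,+0.03956,+0.95995); SVD([r₁ r₂ r₃]) → R = UVᵀ:
  R  [+0.96066 -0.01400 -0.27736]
  R  [+0.02598 +0.99888 +0.03956]
  R  [+0.27649 -0.04521 +0.95995]
t = (+0.03550, -0.15440, +1.22946) m
tr R = 2.919495; θ = arccos((tr R − 1)/2) = 0.284695 rad = 16.312°
axis k = ((R−Rᵀ)₃₂, (R−Rᵀ)₁₃, (R−Rᵀ)₂₁) / (2 sinθ) = (-0.150910, -0.985982, +0.071179)
rvec = θ·k = (-0.042963, -0.280704, +0.020264)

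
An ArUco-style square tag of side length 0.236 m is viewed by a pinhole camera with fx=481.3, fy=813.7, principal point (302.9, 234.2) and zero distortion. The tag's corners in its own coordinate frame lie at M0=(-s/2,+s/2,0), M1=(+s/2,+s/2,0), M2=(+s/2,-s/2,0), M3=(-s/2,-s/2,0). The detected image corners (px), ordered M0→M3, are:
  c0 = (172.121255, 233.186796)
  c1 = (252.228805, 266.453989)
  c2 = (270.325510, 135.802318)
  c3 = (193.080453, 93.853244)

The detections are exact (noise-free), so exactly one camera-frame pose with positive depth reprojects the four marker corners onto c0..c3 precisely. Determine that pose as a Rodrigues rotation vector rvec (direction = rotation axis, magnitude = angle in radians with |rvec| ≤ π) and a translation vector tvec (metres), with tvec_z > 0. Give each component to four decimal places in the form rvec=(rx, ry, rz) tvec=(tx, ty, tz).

Intrinsics K: fx=481.3, fy=813.7, cx=302.9, cy=234.2
Marker side s = 0.236 m; corners in marker frame (Z=0):
  M0 = (-0.1180, +0.1180, 0)
  M1 = (+0.1180, +0.1180, 0)
  M2 = (+0.1180, -0.1180, 0)
  M3 = (-0.1180, -0.1180, 0)
Detected image corners:
  c0 = (172.121255, 233.186796) px
  c1 = (252.228805, 266.453989) px
  c2 = (270.325510, 135.802318) px
  c3 = (193.080453, 93.853244) px
Planar DLT: solve 8×8 A·h = b for H (H[2,2]=1):
  H  [+398.80211 -100.49584 +223.40190]
  H  [+213.32914 +556.60675 +182.33423]
  H  [+0.29506 -0.08093 +1.00000]
B = K⁻¹H; ‖b₁‖=0.729245, ‖b₂‖=0.729245; λ = 2/(‖b₁‖+‖b₂‖) = 1.371281, sign → tz>0 ⇒ λ=+1.371281
r₁ = λ·B[:,0] = (+0.88160,+0.24305,+0.40461); r₂ = λ·B[:,1] = (-0.21648,+0.96996,-0.11098)
r₃ = r₁×r₂ = (-0.41943,+0.01025,+0.90773); SVD([r₁ r₂ r₃]) → R = UVᵀ:
  R  [+0.88160 -0.21648 -0.41943]
  R  [+0.24305 +0.96996 +0.01025]
  R  [+0.40461 -0.11098 +0.90773]
t = (-0.22650, -0.08741, +1.37128) m
tr R = 2.759284; θ = arccos((tr R − 1)/2) = 0.495687 rad = 28.401°
axis k = ((R−Rᵀ)₃₂, (R−Rᵀ)₁₃, (R−Rᵀ)₂₁) / (2 sinθ) = (-0.127432, -0.866255, +0.483076)
rvec = θ·k = (-0.063166, -0.429392, +0.239455)

rvec=(-0.0632, -0.4294, 0.2395) tvec=(-0.2265, -0.0874, 1.3713)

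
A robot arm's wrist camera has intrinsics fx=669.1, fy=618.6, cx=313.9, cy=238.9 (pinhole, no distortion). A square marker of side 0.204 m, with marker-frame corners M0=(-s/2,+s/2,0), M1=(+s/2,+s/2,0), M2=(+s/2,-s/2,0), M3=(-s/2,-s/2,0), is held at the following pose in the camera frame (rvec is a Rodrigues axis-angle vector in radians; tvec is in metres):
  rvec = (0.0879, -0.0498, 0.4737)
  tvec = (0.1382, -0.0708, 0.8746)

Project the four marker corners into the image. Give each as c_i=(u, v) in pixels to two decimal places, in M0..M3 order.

c0=(314.57, 220.07) c1=(451.02, 284.70) c2=(524.80, 157.55) c3=(387.19, 89.73)

Intrinsics K: fx=669.1, fy=618.6, cx=313.9, cy=238.9
Marker side s = 0.204 m; corners in marker frame (Z=0):
  M0 = (-0.1020, +0.1020, 0)
  M1 = (+0.1020, +0.1020, 0)
  M2 = (+0.1020, -0.1020, 0)
  M3 = (-0.1020, -0.1020, 0)
rvec = (0.0879, -0.0498, 0.4737), |rvec| = θ = 0.48435 rad = 27.751°
Rodrigues: sinθ=0.46564, 1−cosθ=0.11502; R = I + sinθ·[k]× + (1−cosθ)·[k]×²:
    [+0.88876 -0.45754 -0.02746]
    [+0.45325 +0.88619 -0.09607]
    [+0.06829 +0.07294 +0.99500]
t = (0.1382, -0.0708, 0.8746) m
M0: Pc = R·M0+t = (+0.00088, -0.02664, +0.87507); u = 669.1·(+0.00088)/0.87507 + 313.9 = 314.5705, v = 618.6·(-0.02664)/0.87507 + 238.9 = 220.0681
M1: Pc = R·M1+t = (+0.18218, +0.06582, +0.88901); u = 669.1·(+0.18218)/0.88901 + 313.9 = 451.0194, v = 618.6·(+0.06582)/0.88901 + 238.9 = 284.7018
M2: Pc = R·M2+t = (+0.27552, -0.11496, +0.87413); u = 669.1·(+0.27552)/0.87413 + 313.9 = 524.7992, v = 618.6·(-0.11496)/0.87413 + 238.9 = 157.5451
M3: Pc = R·M3+t = (+0.09422, -0.20742, +0.86019); u = 669.1·(+0.09422)/0.86019 + 313.9 = 387.1850, v = 618.6·(-0.20742)/0.86019 + 238.9 = 89.7340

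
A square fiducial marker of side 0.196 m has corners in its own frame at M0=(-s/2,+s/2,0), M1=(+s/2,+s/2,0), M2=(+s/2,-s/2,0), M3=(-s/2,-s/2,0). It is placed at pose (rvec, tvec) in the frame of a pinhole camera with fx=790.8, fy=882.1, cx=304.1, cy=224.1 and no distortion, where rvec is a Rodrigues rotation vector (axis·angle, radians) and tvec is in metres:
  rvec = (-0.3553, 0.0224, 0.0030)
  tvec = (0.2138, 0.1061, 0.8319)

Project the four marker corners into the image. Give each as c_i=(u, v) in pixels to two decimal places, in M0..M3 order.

Intrinsics K: fx=790.8, fy=882.1, cx=304.1, cy=224.1
Marker side s = 0.196 m; corners in marker frame (Z=0):
  M0 = (-0.0980, +0.0980, 0)
  M1 = (+0.0980, +0.0980, 0)
  M2 = (+0.0980, -0.0980, 0)
  M3 = (-0.0980, -0.0980, 0)
rvec = (-0.3553, 0.0224, 0.0030), |rvec| = θ = 0.35602 rad = 20.398°
Rodrigues: sinθ=0.34854, 1−cosθ=0.06271; R = I + sinθ·[k]× + (1−cosθ)·[k]×²:
    [+0.99975 -0.00687 +0.02140]
    [-0.00100 +0.93754 +0.34788]
    [-0.02246 -0.34781 +0.93730]
t = (0.2138, 0.1061, 0.8319) m
M0: Pc = R·M0+t = (+0.11515, +0.19808, +0.80002); u = 790.8·(+0.11515)/0.80002 + 304.1 = 417.9246, v = 882.1·(+0.19808)/0.80002 + 224.1 = 442.5004
M1: Pc = R·M1+t = (+0.31110, +0.19788, +0.79561); u = 790.8·(+0.31110)/0.79561 + 304.1 = 613.3192, v = 882.1·(+0.19788)/0.79561 + 224.1 = 443.4913
M2: Pc = R·M2+t = (+0.31245, +0.01412, +0.86378); u = 790.8·(+0.31245)/0.86378 + 304.1 = 590.1489, v = 882.1·(+0.01412)/0.86378 + 224.1 = 238.5225
M3: Pc = R·M3+t = (+0.11650, +0.01432, +0.86819); u = 790.8·(+0.11650)/0.86819 + 304.1 = 410.2143, v = 882.1·(+0.01432)/0.86819 + 224.1 = 238.6486

c0=(417.92, 442.50) c1=(613.32, 443.49) c2=(590.15, 238.52) c3=(410.21, 238.65)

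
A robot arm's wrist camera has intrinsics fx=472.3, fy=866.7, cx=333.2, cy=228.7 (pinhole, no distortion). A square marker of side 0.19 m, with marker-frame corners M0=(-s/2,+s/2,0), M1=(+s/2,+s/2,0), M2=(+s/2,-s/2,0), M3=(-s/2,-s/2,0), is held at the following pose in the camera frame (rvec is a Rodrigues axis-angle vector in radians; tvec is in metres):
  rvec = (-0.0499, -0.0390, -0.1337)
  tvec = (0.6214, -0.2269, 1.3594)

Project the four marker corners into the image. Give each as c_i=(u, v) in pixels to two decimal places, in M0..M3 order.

c0=(522.02, 151.52) c1=(586.30, 135.95) c2=(575.84, 17.39) c3=(511.92, 32.16)

Intrinsics K: fx=472.3, fy=866.7, cx=333.2, cy=228.7
Marker side s = 0.19 m; corners in marker frame (Z=0):
  M0 = (-0.0950, +0.0950, 0)
  M1 = (+0.0950, +0.0950, 0)
  M2 = (+0.0950, -0.0950, 0)
  M3 = (-0.0950, -0.0950, 0)
rvec = (-0.0499, -0.0390, -0.1337), |rvec| = θ = 0.14794 rad = 8.476°
Rodrigues: sinθ=0.14740, 1−cosθ=0.01092; R = I + sinθ·[k]× + (1−cosθ)·[k]×²:
    [+0.99032 +0.13418 -0.03553]
    [-0.13224 +0.98984 +0.05232]
    [+0.04219 -0.04712 +0.99800]
t = (0.6214, -0.2269, 1.3594) m
M0: Pc = R·M0+t = (+0.54007, -0.12030, +1.35092); u = 472.3·(+0.54007)/1.35092 + 333.2 = 522.0154, v = 866.7·(-0.12030)/1.35092 + 228.7 = 151.5181
M1: Pc = R·M1+t = (+0.72823, -0.14543, +1.35893); u = 472.3·(+0.72823)/1.35893 + 333.2 = 586.2973, v = 866.7·(-0.14543)/1.35893 + 228.7 = 135.9485
M2: Pc = R·M2+t = (+0.70273, -0.33350, +1.36788); u = 472.3·(+0.70273)/1.36788 + 333.2 = 575.8381, v = 866.7·(-0.33350)/1.36788 + 228.7 = 17.3939
M3: Pc = R·M3+t = (+0.51457, -0.30837, +1.35987); u = 472.3·(+0.51457)/1.35987 + 333.2 = 511.9176, v = 866.7·(-0.30837)/1.35987 + 228.7 = 32.1622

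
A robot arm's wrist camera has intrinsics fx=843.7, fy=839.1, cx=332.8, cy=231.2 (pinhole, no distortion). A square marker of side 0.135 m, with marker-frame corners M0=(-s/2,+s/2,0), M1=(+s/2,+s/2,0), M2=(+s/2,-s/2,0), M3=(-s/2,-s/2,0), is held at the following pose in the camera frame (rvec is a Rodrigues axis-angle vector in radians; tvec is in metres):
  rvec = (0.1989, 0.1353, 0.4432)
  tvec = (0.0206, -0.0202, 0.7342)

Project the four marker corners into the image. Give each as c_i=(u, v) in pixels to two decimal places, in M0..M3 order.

c0=(257.27, 242.26) c1=(393.23, 309.17) c2=(461.43, 171.99) c3=(318.80, 104.55)

Intrinsics K: fx=843.7, fy=839.1, cx=332.8, cy=231.2
Marker side s = 0.135 m; corners in marker frame (Z=0):
  M0 = (-0.0675, +0.0675, 0)
  M1 = (+0.0675, +0.0675, 0)
  M2 = (+0.0675, -0.0675, 0)
  M3 = (-0.0675, -0.0675, 0)
rvec = (0.1989, 0.1353, 0.4432), |rvec| = θ = 0.50428 rad = 28.893°
Rodrigues: sinθ=0.48317, 1−cosθ=0.12448; R = I + sinθ·[k]× + (1−cosθ)·[k]×²:
    [+0.89489 -0.41148 +0.17279]
    [+0.43783 +0.88449 -0.16122]
    [-0.08649 +0.21993 +0.97167]
t = (0.0206, -0.0202, 0.7342) m
M0: Pc = R·M0+t = (-0.06758, +0.00995, +0.75488); u = 843.7·(-0.06758)/0.75488 + 332.8 = 257.2688, v = 839.1·(+0.00995)/0.75488 + 231.2 = 242.2595
M1: Pc = R·M1+t = (+0.05323, +0.06906, +0.74321); u = 843.7·(+0.05323)/0.74321 + 332.8 = 393.2276, v = 839.1·(+0.06906)/0.74321 + 231.2 = 309.1661
M2: Pc = R·M2+t = (+0.10878, -0.05035, +0.71352); u = 843.7·(+0.10878)/0.71352 + 332.8 = 461.4272, v = 839.1·(-0.05035)/0.71352 + 231.2 = 171.9887
M3: Pc = R·M3+t = (-0.01203, -0.10946, +0.72519); u = 843.7·(-0.01203)/0.72519 + 332.8 = 318.8040, v = 839.1·(-0.10946)/0.72519 + 231.2 = 104.5515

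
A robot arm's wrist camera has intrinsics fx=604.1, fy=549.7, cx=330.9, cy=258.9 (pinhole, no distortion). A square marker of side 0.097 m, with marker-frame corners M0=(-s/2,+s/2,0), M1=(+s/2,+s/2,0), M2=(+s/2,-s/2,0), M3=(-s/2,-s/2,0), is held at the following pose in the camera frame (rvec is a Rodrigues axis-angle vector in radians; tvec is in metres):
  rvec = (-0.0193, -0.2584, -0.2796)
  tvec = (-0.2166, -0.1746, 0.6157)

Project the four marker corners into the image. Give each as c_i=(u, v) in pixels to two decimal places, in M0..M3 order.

c0=(82.65, 154.39) c1=(178.92, 135.57) c2=(152.80, 53.54) c3=(55.20, 69.04)

Intrinsics K: fx=604.1, fy=549.7, cx=330.9, cy=258.9
Marker side s = 0.097 m; corners in marker frame (Z=0):
  M0 = (-0.0485, +0.0485, 0)
  M1 = (+0.0485, +0.0485, 0)
  M2 = (+0.0485, -0.0485, 0)
  M3 = (-0.0485, -0.0485, 0)
rvec = (-0.0193, -0.2584, -0.2796), |rvec| = θ = 0.38121 rad = 21.842°
Rodrigues: sinθ=0.37204, 1−cosθ=0.07178; R = I + sinθ·[k]× + (1−cosθ)·[k]×²:
    [+0.92840 +0.27534 -0.24952]
    [-0.27041 +0.96120 +0.05452]
    [+0.25485 +0.01685 +0.96683]
t = (-0.2166, -0.1746, 0.6157) m
M0: Pc = R·M0+t = (-0.24827, -0.11487, +0.60416); u = 604.1·(-0.24827)/0.60416 + 330.9 = 82.6501, v = 549.7·(-0.11487)/0.60416 + 258.9 = 154.3870
M1: Pc = R·M1+t = (-0.15822, -0.14110, +0.62888); u = 604.1·(-0.15822)/0.62888 + 330.9 = 178.9152, v = 549.7·(-0.14110)/0.62888 + 258.9 = 135.5676
M2: Pc = R·M2+t = (-0.18493, -0.23433, +0.62724); u = 604.1·(-0.18493)/0.62724 + 330.9 = 152.7965, v = 549.7·(-0.23433)/0.62724 + 258.9 = 53.5363
M3: Pc = R·M3+t = (-0.27498, -0.20810, +0.60252); u = 604.1·(-0.27498)/0.60252 + 330.9 = 55.1985, v = 549.7·(-0.20810)/0.60252 + 258.9 = 69.0410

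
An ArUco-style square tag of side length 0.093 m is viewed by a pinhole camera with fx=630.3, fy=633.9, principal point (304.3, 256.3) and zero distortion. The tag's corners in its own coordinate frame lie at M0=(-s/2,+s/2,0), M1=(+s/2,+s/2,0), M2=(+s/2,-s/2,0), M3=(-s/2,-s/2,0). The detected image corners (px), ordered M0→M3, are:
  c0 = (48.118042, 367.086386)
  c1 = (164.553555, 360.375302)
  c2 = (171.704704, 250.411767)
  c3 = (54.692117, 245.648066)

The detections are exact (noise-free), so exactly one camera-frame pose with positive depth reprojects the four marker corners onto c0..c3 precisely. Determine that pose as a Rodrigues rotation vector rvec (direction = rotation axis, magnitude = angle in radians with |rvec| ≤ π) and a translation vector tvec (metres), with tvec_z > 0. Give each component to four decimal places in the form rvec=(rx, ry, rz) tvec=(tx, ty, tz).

Intrinsics K: fx=630.3, fy=633.9, cx=304.3, cy=256.3
Marker side s = 0.093 m; corners in marker frame (Z=0):
  M0 = (-0.0465, +0.0465, 0)
  M1 = (+0.0465, +0.0465, 0)
  M2 = (+0.0465, -0.0465, 0)
  M3 = (-0.0465, -0.0465, 0)
Detected image corners:
  c0 = (48.118042, 367.086386) px
  c1 = (164.553555, 360.375302) px
  c2 = (171.704704, 250.411767) px
  c3 = (54.692117, 245.648066) px
Planar DLT: solve 8×8 A·h = b for H (H[2,2]=1):
  H  [+1372.24456 -61.22178 +112.64532]
  H  [+315.69037 +1276.49035 +306.16804]
  H  [+1.06739 +0.11592 +1.00000]
B = K⁻¹H; ‖b₁‖=1.976194, ‖b₂‖=1.976194; λ = 2/(‖b₁‖+‖b₂‖) = 0.506023, sign → tz>0 ⇒ λ=+0.506023
r₁ = λ·B[:,0] = (+0.84091,+0.03362,+0.54012); r₂ = λ·B[:,1] = (-0.07747,+0.99527,+0.05866)
r₃ = r₁×r₂ = (-0.53559,-0.09117,+0.83954); SVD([r₁ r₂ r₃]) → R = UVᵀ:
  R  [+0.84091 -0.07747 -0.53559]
  R  [+0.03362 +0.99527 -0.09117]
  R  [+0.54012 +0.05866 +0.83954]
t = (-0.15387, +0.03981, +0.50602) m
tr R = 2.675722; θ = arccos((tr R − 1)/2) = 0.577443 rad = 33.085°
axis k = ((R−Rᵀ)₃₂, (R−Rᵀ)₁₃, (R−Rᵀ)₂₁) / (2 sinθ) = (+0.137230, -0.985299, +0.101754)
rvec = θ·k = (+0.079243, -0.568954, +0.058757)

rvec=(0.0792, -0.5690, 0.0588) tvec=(-0.1539, 0.0398, 0.5060)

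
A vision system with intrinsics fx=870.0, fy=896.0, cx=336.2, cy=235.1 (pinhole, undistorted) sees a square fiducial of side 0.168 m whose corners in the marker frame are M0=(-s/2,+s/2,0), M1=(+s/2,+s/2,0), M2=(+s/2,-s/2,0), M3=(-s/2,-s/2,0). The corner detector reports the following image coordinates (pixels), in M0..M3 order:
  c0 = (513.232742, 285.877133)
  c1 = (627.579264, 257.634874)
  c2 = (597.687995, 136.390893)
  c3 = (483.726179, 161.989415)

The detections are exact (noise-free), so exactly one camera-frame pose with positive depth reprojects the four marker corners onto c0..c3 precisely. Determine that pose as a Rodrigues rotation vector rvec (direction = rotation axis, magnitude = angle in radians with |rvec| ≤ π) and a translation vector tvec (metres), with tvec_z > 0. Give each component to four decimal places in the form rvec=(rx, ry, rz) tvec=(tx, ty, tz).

Intrinsics K: fx=870.0, fy=896.0, cx=336.2, cy=235.1
Marker side s = 0.168 m; corners in marker frame (Z=0):
  M0 = (-0.0840, +0.0840, 0)
  M1 = (+0.0840, +0.0840, 0)
  M2 = (+0.0840, -0.0840, 0)
  M3 = (-0.0840, -0.0840, 0)
Detected image corners:
  c0 = (513.232742, 285.877133) px
  c1 = (627.579264, 257.634874) px
  c2 = (597.687995, 136.390893) px
  c3 = (483.726179, 161.989415) px
Planar DLT: solve 8×8 A·h = b for H (H[2,2]=1):
  H  [+744.64243 +148.69428 +556.05578]
  H  [-135.52176 +718.83682 +210.08013]
  H  [+0.11728 -0.05057 +1.00000]
B = K⁻¹H; ‖b₁‖=0.839012, ‖b₂‖=0.839012; λ = 2/(‖b₁‖+‖b₂‖) = 1.191878, sign → tz>0 ⇒ λ=+1.191878
r₁ = λ·B[:,0] = (+0.96612,-0.21695,+0.13979); r₂ = λ·B[:,1] = (+0.22700,+0.97203,-0.06028)
r₃ = r₁×r₂ = (-0.12280,+0.08997,+0.98834); SVD([r₁ r₂ r₃]) → R = UVᵀ:
  R  [+0.96612 +0.22700 -0.12280]
  R  [-0.21695 +0.97203 +0.08997]
  R  [+0.13979 -0.06028 +0.98834]
t = (+0.30120, -0.03328, +1.19188) m
tr R = 2.926494; θ = arccos((tr R − 1)/2) = 0.271958 rad = 15.582°
axis k = ((R−Rᵀ)₃₂, (R−Rᵀ)₁₃, (R−Rᵀ)₂₁) / (2 sinθ) = (-0.279662, -0.488781, -0.826367)
rvec = θ·k = (-0.076056, -0.132928, -0.224737)

rvec=(-0.0761, -0.1329, -0.2247) tvec=(0.3012, -0.0333, 1.1919)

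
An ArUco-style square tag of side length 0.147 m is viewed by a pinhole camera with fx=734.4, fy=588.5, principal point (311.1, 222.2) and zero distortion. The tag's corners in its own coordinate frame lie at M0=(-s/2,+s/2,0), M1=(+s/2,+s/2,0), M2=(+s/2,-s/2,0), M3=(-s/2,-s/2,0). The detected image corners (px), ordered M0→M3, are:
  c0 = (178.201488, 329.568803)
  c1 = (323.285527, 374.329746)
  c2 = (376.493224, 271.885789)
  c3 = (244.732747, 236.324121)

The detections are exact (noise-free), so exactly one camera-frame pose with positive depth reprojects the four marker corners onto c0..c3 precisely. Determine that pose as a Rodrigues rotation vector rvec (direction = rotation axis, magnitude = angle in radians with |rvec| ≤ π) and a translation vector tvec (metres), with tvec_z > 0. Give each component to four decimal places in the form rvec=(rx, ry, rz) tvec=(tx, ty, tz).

rvec=(-0.6498, 0.1221, 0.3724) tvec=(-0.0296, 0.0945, 0.7176)

Intrinsics K: fx=734.4, fy=588.5, cx=311.1, cy=222.2
Marker side s = 0.147 m; corners in marker frame (Z=0):
  M0 = (-0.0735, +0.0735, 0)
  M1 = (+0.0735, +0.0735, 0)
  M2 = (+0.0735, -0.0735, 0)
  M3 = (-0.0735, -0.0735, 0)
Detected image corners:
  c0 = (178.201488, 329.568803) px
  c1 = (323.285527, 374.329746) px
  c2 = (376.493224, 271.885789) px
  c3 = (244.732747, 236.324121) px
Planar DLT: solve 8×8 A·h = b for H (H[2,2]=1):
  H  [+850.62263 -630.33769 +280.81659]
  H  [+175.95828 +425.19229 +299.71810]
  H  [-0.31492 -0.79099 +1.00000]
B = K⁻¹H; ‖b₁‖=1.393626, ‖b₂‖=1.393626; λ = 2/(‖b₁‖+‖b₂‖) = 0.717553, sign → tz>0 ⇒ λ=+0.717553
r₁ = λ·B[:,0] = (+0.92683,+0.29986,-0.22597); r₂ = λ·B[:,1] = (-0.37545,+0.73273,-0.56758)
r₃ = r₁×r₂ = (-0.00462,+0.61089,+0.79170); SVD([r₁ r₂ r₃]) → R = UVᵀ:
  R  [+0.92683 -0.37545 -0.00462]
  R  [+0.29986 +0.73273 +0.61089]
  R  [-0.22597 -0.56758 +0.79170]
t = (-0.02959, +0.09452, +0.71755) m
tr R = 2.451269; θ = arccos((tr R − 1)/2) = 0.758840 rad = 43.478°
axis k = ((R−Rᵀ)₃₂, (R−Rᵀ)₁₃, (R−Rᵀ)₂₁) / (2 sinθ) = (-0.856342, +0.160847, +0.490720)
rvec = θ·k = (-0.649827, +0.122057, +0.372378)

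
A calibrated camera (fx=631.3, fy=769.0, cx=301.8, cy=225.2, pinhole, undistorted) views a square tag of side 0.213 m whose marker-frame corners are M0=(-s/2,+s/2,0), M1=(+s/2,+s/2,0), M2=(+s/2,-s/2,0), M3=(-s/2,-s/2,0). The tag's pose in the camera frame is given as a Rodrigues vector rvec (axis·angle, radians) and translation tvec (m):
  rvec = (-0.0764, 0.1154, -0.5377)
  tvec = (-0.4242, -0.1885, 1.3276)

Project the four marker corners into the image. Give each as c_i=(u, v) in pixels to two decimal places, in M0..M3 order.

Intrinsics K: fx=631.3, fy=769.0, cx=301.8, cy=225.2
Marker side s = 0.213 m; corners in marker frame (Z=0):
  M0 = (-0.1065, +0.1065, 0)
  M1 = (+0.1065, +0.1065, 0)
  M2 = (+0.1065, -0.1065, 0)
  M3 = (-0.1065, -0.1065, 0)
rvec = (-0.0764, 0.1154, -0.5377), |rvec| = θ = 0.55523 rad = 31.812°
Rodrigues: sinθ=0.52713, 1−cosθ=0.15022; R = I + sinθ·[k]× + (1−cosθ)·[k]×²:
    [+0.85263 +0.50620 +0.12958]
    [-0.51479 +0.85627 +0.04230]
    [-0.08954 -0.10277 +0.99067]
t = (-0.4242, -0.1885, 1.3276) m
M0: Pc = R·M0+t = (-0.46109, -0.04248, +1.32619); u = 631.3·(-0.46109)/1.32619 + 301.8 = 82.3076, v = 769.0·(-0.04248)/1.32619 + 225.2 = 200.5667
M1: Pc = R·M1+t = (-0.27949, -0.15213, +1.30712); u = 631.3·(-0.27949)/1.30712 + 301.8 = 166.8169, v = 769.0·(-0.15213)/1.30712 + 225.2 = 135.6978
M2: Pc = R·M2+t = (-0.38731, -0.33452, +1.32901); u = 631.3·(-0.38731)/1.32901 + 301.8 = 117.8237, v = 769.0·(-0.33452)/1.32901 + 225.2 = 31.6388
M3: Pc = R·M3+t = (-0.56891, -0.22487, +1.34808); u = 631.3·(-0.56891)/1.34808 + 301.8 = 35.3799, v = 769.0·(-0.22487)/1.34808 + 225.2 = 96.9265

c0=(82.31, 200.57) c1=(166.82, 135.70) c2=(117.82, 31.64) c3=(35.38, 96.93)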